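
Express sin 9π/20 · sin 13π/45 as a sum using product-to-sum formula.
sin 9π/20 sin 13π/45 = (1/2)[cos(9π/20-13π/45) - cos(9π/20+13π/45)]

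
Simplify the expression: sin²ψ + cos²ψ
sin²ψ + cos²ψ = 1 (using Pythagorean identity)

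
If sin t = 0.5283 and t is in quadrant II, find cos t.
cos t = -0.8491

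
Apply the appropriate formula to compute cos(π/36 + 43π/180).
cos(π/36 + 43π/180) = cos π/36 cos 43π/180 - sin π/36 sin 43π/180 = 0.6691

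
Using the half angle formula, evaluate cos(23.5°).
cos(23.5°) = √((1 + cos 47°)/2) = 0.9171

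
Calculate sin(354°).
sin(354°) = -0.1045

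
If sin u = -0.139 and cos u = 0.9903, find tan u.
tan u = sin u / cos u = -0.1404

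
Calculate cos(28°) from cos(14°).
cos(28°) = cos²14° - sin²14° = 0.8829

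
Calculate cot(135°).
cot(135°) = -1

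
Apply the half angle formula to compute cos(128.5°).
cos(128.5°) = -√((1 + cos 257°)/2) = -0.6225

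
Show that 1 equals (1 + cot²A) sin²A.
RHS = csc²A · sin²A = (1/sin²A) · sin²A = 1 = LHS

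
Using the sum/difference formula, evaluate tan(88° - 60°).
tan(88° - 60°) = (tan 88° - tan 60°)/(1 + tan 88° tan 60°) = 0.5317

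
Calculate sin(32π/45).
sin(32π/45) = 0.788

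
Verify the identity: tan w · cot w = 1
LHS = (sin w/cos w) · (cos w/sin w) = 1 = RHS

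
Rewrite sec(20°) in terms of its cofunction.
sec(20°) = csc(90° - 20°) = csc(70°)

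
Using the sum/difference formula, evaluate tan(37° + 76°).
tan(37° + 76°) = (tan 37° + tan 76°)/(1 - tan 37° tan 76°) = -2.356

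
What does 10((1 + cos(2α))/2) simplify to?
10((1 + cos(2α))/2) = 10(cos²α) (using Power reduction)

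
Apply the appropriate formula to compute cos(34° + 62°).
cos(34° + 62°) = cos 34° cos 62° - sin 34° sin 62° = -0.1045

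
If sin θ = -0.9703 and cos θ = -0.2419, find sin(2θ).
sin(2θ) = 2 sin θ cos θ = 0.4694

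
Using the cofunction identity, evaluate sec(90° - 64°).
sec(90° - 64°) = csc(64°) = 1.113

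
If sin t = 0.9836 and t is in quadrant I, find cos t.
cos t = 0.1804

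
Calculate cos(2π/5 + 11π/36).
cos(2π/5 + 11π/36) = cos 2π/5 cos 11π/36 - sin 2π/5 sin 11π/36 = -0.6018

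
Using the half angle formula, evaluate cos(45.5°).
cos(45.5°) = √((1 + cos 91°)/2) = 0.7009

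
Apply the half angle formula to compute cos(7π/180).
cos(7π/180) = √((1 + cos 7π/90)/2) = 0.9925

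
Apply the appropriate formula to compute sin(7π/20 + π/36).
sin(7π/20 + π/36) = sin 7π/20 cos π/36 + cos 7π/20 sin π/36 = 0.9272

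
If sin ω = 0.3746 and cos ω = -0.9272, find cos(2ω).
cos(2ω) = cos²ω - sin²ω = 0.7194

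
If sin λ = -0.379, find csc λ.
csc λ = 1/sin λ = -2.639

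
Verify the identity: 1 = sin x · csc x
RHS = sin x · (1/sin x) = 1 = LHS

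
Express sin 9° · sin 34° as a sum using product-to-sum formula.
sin 9° sin 34° = (1/2)[cos(9°-34°) - cos(9°+34°)]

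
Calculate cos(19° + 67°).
cos(19° + 67°) = cos 19° cos 67° - sin 19° sin 67° = 0.06976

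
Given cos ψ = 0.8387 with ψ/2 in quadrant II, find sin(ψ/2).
sin(ψ/2) = ±√((1 - cos ψ)/2); positive since ψ/2 ∈ QII, so sin(ψ/2) = 0.284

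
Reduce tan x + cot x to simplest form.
tan x + cot x = sec x csc x (using Quotient identities)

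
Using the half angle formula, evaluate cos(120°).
cos(120°) = -√((1 + cos 240°)/2) = -1/2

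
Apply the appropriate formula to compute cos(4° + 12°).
cos(4° + 12°) = cos 4° cos 12° - sin 4° sin 12° = 0.9613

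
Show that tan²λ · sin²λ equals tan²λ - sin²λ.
RHS = sin²λ/cos²λ - sin²λ = sin²λ(1/cos²λ - 1) = sin²λ · (1 - cos²λ)/cos²λ = sin²λ · sin²λ/cos²λ = sin²λ · tan²λ = LHS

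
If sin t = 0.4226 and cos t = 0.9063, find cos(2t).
cos(2t) = cos²t - sin²t = 0.6428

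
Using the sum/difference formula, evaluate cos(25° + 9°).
cos(25° + 9°) = cos 25° cos 9° - sin 25° sin 9° = 0.829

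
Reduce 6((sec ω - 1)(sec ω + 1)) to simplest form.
6((sec ω - 1)(sec ω + 1)) = 6(tan²ω) (using Diff. of squares)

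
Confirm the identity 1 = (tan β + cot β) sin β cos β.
RHS = (sin β/cos β + cos β/sin β) sin β cos β = ((sin²β + cos²β)/(sin β cos β)) · sin β cos β = sin²β + cos²β = 1 = LHS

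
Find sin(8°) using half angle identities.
sin(8°) = √((1 - cos 16°)/2) = 0.1392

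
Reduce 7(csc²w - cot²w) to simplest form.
7(csc²w - cot²w) = 7 (using Pythagorean identity)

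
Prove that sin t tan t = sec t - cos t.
RHS = 1/cos t - cos t = (1 - cos²t)/cos t = sin²t/cos t = sin t · (sin t/cos t) = sin t tan t = LHS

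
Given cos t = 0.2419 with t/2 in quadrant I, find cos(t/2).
cos(t/2) = ±√((1 + cos t)/2); positive since t/2 ∈ QI, so cos(t/2) = 0.788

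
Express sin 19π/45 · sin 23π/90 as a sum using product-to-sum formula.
sin 19π/45 sin 23π/90 = (1/2)[cos(19π/45-23π/90) - cos(19π/45+23π/90)]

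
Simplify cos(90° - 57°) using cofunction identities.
cos(90° - 57°) = sin(57°)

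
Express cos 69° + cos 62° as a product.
cos 69° + cos 62° = 2 cos(65.5°) cos(3.5°)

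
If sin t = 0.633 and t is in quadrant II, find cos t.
cos t = -0.7742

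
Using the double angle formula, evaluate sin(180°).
sin(180°) = 2 sin 90° cos 90° = 0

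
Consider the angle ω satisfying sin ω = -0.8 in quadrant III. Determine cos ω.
cos ω = ±√(1 - sin²ω) = -0.6 (negative in QIII)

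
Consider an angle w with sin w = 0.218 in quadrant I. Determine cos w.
cos w = √(1 - sin²w) = 0.9759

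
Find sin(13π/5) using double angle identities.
sin(13π/5) = 2 sin 13π/10 cos 13π/10 = 0.9511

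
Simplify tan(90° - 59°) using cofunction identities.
tan(90° - 59°) = cot(59°)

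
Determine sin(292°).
sin(292°) = -0.9272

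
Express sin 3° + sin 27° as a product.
sin 3° + sin 27° = 2 sin(15°) cos(-12°)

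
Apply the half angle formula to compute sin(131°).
sin(131°) = √((1 - cos 262°)/2) = 0.7547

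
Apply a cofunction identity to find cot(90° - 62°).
cot(90° - 62°) = tan(62°) = 1.881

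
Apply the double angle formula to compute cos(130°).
cos(130°) = cos²65° - sin²65° = -0.6428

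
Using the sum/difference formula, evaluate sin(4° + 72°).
sin(4° + 72°) = sin 4° cos 72° + cos 4° sin 72° = 0.9703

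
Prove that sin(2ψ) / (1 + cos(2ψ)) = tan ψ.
LHS = 2 sin ψ cos ψ / (2cos²ψ) = sin ψ/cos ψ = tan ψ = RHS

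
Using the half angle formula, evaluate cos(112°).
cos(112°) = -√((1 + cos 224°)/2) = -0.3746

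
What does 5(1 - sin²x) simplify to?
5(1 - sin²x) = 5(cos²x) (using Pythagorean identity)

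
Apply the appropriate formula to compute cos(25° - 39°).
cos(25° - 39°) = cos 25° cos 39° + sin 25° sin 39° = 0.9703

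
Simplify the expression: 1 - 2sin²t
1 - 2sin²t = cos(2t) (using Double angle)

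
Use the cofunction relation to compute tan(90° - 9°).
tan(90° - 9°) = cot(9°) = 6.314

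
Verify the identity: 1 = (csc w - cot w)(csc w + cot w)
RHS = csc²w - cot²w = (1 + cot²w) - cot²w = 1 = LHS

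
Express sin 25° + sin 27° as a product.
sin 25° + sin 27° = 2 sin(26°) cos(-1°)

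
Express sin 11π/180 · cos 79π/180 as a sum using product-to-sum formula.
sin 11π/180 cos 79π/180 = (1/2)[sin(11π/180+79π/180) + sin(11π/180-79π/180)]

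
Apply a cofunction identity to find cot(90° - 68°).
cot(90° - 68°) = tan(68°) = 2.475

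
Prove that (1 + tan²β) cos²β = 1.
LHS = sec²β · cos²β = (1/cos²β) · cos²β = 1 = RHS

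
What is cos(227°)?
cos(227°) = -0.682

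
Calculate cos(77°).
cos(77°) = 0.225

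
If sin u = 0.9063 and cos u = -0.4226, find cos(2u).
cos(2u) = cos²u - sin²u = -0.6428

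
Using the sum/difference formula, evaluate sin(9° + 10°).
sin(9° + 10°) = sin 9° cos 10° + cos 9° sin 10° = 0.3256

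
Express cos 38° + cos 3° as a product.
cos 38° + cos 3° = 2 cos(20.5°) cos(17.5°)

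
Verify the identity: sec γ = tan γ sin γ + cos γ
RHS = sin²γ/cos γ + cos γ = (sin²γ + cos²γ)/cos γ = 1/cos γ = sec γ = LHS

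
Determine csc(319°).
csc(319°) = -1.524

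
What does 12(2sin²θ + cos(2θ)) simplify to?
12(2sin²θ + cos(2θ)) = 12 (using Double angle)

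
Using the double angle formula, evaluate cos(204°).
cos(204°) = cos²102° - sin²102° = -0.9135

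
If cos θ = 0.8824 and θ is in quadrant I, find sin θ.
sin θ = 0.4705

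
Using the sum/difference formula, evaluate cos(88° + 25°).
cos(88° + 25°) = cos 88° cos 25° - sin 88° sin 25° = -0.3907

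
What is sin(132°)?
sin(132°) = 0.7431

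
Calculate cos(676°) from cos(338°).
cos(676°) = cos²338° - sin²338° = 0.7193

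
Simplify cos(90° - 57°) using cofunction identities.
cos(90° - 57°) = sin(57°)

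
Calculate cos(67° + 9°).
cos(67° + 9°) = cos 67° cos 9° - sin 67° sin 9° = 0.2419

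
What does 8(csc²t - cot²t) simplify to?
8(csc²t - cot²t) = 8 (using Pythagorean identity)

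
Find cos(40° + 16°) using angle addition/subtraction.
cos(40° + 16°) = cos 40° cos 16° - sin 40° sin 16° = 0.5592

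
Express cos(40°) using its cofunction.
cos(40°) = sin(90° - 40°) = sin(50°)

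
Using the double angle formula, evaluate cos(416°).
cos(416°) = cos²208° - sin²208° = 0.5592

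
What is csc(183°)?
csc(183°) = -19.11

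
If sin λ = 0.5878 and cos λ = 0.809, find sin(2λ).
sin(2λ) = 2 sin λ cos λ = 0.9511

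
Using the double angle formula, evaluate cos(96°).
cos(96°) = cos²48° - sin²48° = -0.1045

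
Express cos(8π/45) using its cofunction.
cos(8π/45) = sin(π/2 - 8π/45) = sin(29π/90)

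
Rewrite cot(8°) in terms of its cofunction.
cot(8°) = tan(90° - 8°) = tan(82°)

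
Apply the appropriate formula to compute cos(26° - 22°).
cos(26° - 22°) = cos 26° cos 22° + sin 26° sin 22° = 0.9976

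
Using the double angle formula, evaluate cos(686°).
cos(686°) = 2cos²343° - 1 = 0.829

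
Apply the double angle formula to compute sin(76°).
sin(76°) = 2 sin 38° cos 38° = 0.9703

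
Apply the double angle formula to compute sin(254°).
sin(254°) = 2 sin 127° cos 127° = -0.9613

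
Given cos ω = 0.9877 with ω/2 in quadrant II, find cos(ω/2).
cos(ω/2) = ±√((1 + cos ω)/2); negative since ω/2 ∈ QII, so cos(ω/2) = -0.9969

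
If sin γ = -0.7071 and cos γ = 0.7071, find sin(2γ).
sin(2γ) = 2 sin γ cos γ = -1.0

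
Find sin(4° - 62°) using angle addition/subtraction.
sin(4° - 62°) = sin 4° cos 62° - cos 4° sin 62° = -0.848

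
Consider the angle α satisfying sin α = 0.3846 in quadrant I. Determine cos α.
cos α = √(1 - sin²α) = 0.9231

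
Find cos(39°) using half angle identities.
cos(39°) = √((1 + cos 78°)/2) = 0.7771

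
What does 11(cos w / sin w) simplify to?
11(cos w / sin w) = 11(cot w) (using Quotient identity)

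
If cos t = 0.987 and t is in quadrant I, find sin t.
sin t = 0.1607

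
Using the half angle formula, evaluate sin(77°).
sin(77°) = √((1 - cos 154°)/2) = 0.9744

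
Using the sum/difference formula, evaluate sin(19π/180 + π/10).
sin(19π/180 + π/10) = sin 19π/180 cos π/10 + cos 19π/180 sin π/10 = 0.6018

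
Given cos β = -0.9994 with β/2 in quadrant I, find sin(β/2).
sin(β/2) = ±√((1 - cos β)/2); positive since β/2 ∈ QI, so sin(β/2) = 0.9998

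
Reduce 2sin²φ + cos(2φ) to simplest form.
2sin²φ + cos(2φ) = 1 (using Double angle)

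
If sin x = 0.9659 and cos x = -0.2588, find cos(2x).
cos(2x) = cos²x - sin²x = -0.866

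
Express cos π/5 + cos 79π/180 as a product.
cos π/5 + cos 79π/180 = 2 cos(23π/72) cos(-43π/360)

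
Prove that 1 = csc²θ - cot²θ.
RHS = 1/sin²θ - cos²θ/sin²θ = (1 - cos²θ)/sin²θ = sin²θ/sin²θ = 1 = LHS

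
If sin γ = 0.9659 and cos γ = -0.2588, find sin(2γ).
sin(2γ) = 2 sin γ cos γ = -0.4999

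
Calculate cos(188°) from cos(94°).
cos(188°) = cos²94° - sin²94° = -0.9903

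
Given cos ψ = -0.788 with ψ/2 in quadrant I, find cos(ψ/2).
cos(ψ/2) = ±√((1 + cos ψ)/2); positive since ψ/2 ∈ QI, so cos(ψ/2) = 0.3256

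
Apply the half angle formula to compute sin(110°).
sin(110°) = √((1 - cos 220°)/2) = 0.9397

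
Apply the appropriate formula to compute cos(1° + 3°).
cos(1° + 3°) = cos 1° cos 3° - sin 1° sin 3° = 0.9976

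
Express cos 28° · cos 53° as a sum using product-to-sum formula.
cos 28° cos 53° = (1/2)[cos(28°-53°) + cos(28°+53°)]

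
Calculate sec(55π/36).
sec(55π/36) = 11.47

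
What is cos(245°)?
cos(245°) = -0.4226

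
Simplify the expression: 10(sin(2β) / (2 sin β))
10(sin(2β) / (2 sin β)) = 10(cos β) (using Double angle)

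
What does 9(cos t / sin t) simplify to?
9(cos t / sin t) = 9(cot t) (using Quotient identity)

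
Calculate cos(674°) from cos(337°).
cos(674°) = cos²337° - sin²337° = 0.6947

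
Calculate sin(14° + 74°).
sin(14° + 74°) = sin 14° cos 74° + cos 14° sin 74° = 0.9994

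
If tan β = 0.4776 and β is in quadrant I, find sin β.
sin β = 0.431 (using tan²β + 1 = sec²β)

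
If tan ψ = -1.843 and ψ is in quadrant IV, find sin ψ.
sin ψ = -0.879 (using tan²ψ + 1 = sec²ψ)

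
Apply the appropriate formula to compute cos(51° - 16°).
cos(51° - 16°) = cos 51° cos 16° + sin 51° sin 16° = 0.8192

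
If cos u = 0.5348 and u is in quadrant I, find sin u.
sin u = 0.845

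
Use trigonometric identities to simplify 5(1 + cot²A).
5(1 + cot²A) = 5(csc²A) (using Pythagorean identity)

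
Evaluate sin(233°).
sin(233°) = -0.7986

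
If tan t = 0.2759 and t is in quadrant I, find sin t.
sin t = 0.266 (using tan²t + 1 = sec²t)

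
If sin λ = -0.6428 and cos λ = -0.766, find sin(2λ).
sin(2λ) = 2 sin λ cos λ = 0.9848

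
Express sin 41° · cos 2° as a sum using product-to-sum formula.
sin 41° cos 2° = (1/2)[sin(41°+2°) + sin(41°-2°)]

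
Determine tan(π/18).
tan(π/18) = 0.1763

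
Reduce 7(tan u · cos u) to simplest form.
7(tan u · cos u) = 7(sin u) (using Quotient identity)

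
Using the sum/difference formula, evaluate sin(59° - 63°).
sin(59° - 63°) = sin 59° cos 63° - cos 59° sin 63° = -0.06976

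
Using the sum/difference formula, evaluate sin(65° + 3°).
sin(65° + 3°) = sin 65° cos 3° + cos 65° sin 3° = 0.9272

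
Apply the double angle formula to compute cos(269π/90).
cos(269π/90) = 1 - 2sin²269π/180 = -0.9994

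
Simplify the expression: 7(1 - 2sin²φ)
7(1 - 2sin²φ) = 7(cos(2φ)) (using Double angle)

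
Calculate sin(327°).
sin(327°) = -0.5446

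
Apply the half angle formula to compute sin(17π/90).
sin(17π/90) = √((1 - cos 17π/45)/2) = 0.5592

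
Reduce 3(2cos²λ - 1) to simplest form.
3(2cos²λ - 1) = 3(cos(2λ)) (using Double angle)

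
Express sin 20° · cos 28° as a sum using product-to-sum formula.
sin 20° cos 28° = (1/2)[sin(20°+28°) + sin(20°-28°)]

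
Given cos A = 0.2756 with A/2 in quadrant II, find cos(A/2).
cos(A/2) = ±√((1 + cos A)/2); negative since A/2 ∈ QII, so cos(A/2) = -0.7986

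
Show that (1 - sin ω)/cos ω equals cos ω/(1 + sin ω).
LHS = (1 - sin ω)(1 + sin ω) / (cos ω(1 + sin ω)) = (1 - sin²ω) / (cos ω(1 + sin ω)) = cos²ω / (cos ω(1 + sin ω)) = cos ω/(1 + sin ω) = RHS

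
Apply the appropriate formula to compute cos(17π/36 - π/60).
cos(17π/36 - π/60) = cos 17π/36 cos π/60 + sin 17π/36 sin π/60 = 0.1392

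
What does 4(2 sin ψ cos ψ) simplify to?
4(2 sin ψ cos ψ) = 4(sin(2ψ)) (using Double angle)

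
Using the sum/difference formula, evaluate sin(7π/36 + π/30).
sin(7π/36 + π/30) = sin 7π/36 cos π/30 + cos 7π/36 sin π/30 = 0.6561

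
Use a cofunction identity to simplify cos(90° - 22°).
cos(90° - 22°) = sin(22°)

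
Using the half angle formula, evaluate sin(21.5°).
sin(21.5°) = √((1 - cos 43°)/2) = 0.3665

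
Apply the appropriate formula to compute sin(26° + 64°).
sin(26° + 64°) = sin 26° cos 64° + cos 26° sin 64° = 1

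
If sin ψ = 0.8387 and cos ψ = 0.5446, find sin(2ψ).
sin(2ψ) = 2 sin ψ cos ψ = 0.9135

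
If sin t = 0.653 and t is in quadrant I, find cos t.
cos t = 0.7574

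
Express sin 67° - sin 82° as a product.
sin 67° - sin 82° = 2 cos(74.5°) sin(-7.5°)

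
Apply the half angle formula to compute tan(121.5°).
tan(121.5°) = sin 243° / (1 + cos 243°) = -1.632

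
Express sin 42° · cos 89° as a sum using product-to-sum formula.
sin 42° cos 89° = (1/2)[sin(42°+89°) + sin(42°-89°)]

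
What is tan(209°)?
tan(209°) = 0.5543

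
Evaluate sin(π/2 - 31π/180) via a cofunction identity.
sin(π/2 - 31π/180) = cos(31π/180) = 0.8572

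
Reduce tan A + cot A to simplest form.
tan A + cot A = sec A csc A (using Quotient identities)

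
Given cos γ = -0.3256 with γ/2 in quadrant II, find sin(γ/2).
sin(γ/2) = ±√((1 - cos γ)/2); positive since γ/2 ∈ QII, so sin(γ/2) = 0.8141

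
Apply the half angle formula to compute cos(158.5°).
cos(158.5°) = -√((1 + cos 317°)/2) = -0.9304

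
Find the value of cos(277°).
cos(277°) = 0.1219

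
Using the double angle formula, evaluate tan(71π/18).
tan(71π/18) = 2 tan 71π/36 / (1 - tan²71π/36) = -0.1763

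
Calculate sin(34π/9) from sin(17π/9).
sin(34π/9) = 2 sin 17π/9 cos 17π/9 = -0.6428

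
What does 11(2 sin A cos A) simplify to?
11(2 sin A cos A) = 11(sin(2A)) (using Double angle)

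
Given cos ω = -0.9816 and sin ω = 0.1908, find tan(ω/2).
tan(ω/2) = sin ω / (1 + cos ω) = 10.37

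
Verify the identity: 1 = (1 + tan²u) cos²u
RHS = sec²u · cos²u = (1/cos²u) · cos²u = 1 = LHS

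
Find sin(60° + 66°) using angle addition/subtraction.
sin(60° + 66°) = sin 60° cos 66° + cos 60° sin 66° = 0.809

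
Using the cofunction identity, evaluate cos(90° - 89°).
cos(90° - 89°) = sin(89°) = 0.9998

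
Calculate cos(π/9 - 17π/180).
cos(π/9 - 17π/180) = cos π/9 cos 17π/180 + sin π/9 sin 17π/180 = 0.9986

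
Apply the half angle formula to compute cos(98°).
cos(98°) = -√((1 + cos 196°)/2) = -0.1392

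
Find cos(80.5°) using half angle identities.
cos(80.5°) = √((1 + cos 161°)/2) = 0.165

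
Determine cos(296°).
cos(296°) = 0.4384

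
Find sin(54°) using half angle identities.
sin(54°) = √((1 - cos 108°)/2) = 0.809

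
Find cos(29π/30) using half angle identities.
cos(29π/30) = -√((1 + cos 29π/15)/2) = -0.9945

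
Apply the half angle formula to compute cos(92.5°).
cos(92.5°) = -√((1 + cos 185°)/2) = -0.04362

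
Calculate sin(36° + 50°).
sin(36° + 50°) = sin 36° cos 50° + cos 36° sin 50° = 0.9976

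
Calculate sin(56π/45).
sin(56π/45) = -0.6947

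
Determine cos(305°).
cos(305°) = 0.5736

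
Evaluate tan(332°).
tan(332°) = -0.5317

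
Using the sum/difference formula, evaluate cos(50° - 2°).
cos(50° - 2°) = cos 50° cos 2° + sin 50° sin 2° = 0.6691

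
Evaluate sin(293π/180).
sin(293π/180) = -0.9205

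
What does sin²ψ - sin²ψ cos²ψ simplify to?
sin²ψ - sin²ψ cos²ψ = sin⁴ψ (using Factoring)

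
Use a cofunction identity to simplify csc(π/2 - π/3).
csc(π/2 - π/3) = sec(π/3)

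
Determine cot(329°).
cot(329°) = -1.664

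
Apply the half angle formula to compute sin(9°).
sin(9°) = √((1 - cos 18°)/2) = 0.1564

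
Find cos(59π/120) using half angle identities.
cos(59π/120) = √((1 + cos 59π/60)/2) = 0.02618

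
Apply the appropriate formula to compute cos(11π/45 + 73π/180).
cos(11π/45 + 73π/180) = cos 11π/45 cos 73π/180 - sin 11π/45 sin 73π/180 = -0.454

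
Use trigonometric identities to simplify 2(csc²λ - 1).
2(csc²λ - 1) = 2(cot²λ) (using Pythagorean identity)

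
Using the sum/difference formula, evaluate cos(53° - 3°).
cos(53° - 3°) = cos 53° cos 3° + sin 53° sin 3° = 0.6428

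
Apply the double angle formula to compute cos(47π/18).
cos(47π/18) = cos²47π/36 - sin²47π/36 = -0.342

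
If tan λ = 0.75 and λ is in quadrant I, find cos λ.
cos λ = 0.8 (using tan²λ + 1 = sec²λ)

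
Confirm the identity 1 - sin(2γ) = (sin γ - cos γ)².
RHS = sin²γ - 2 sin γ cos γ + cos²γ = (sin²γ + cos²γ) - 2 sin γ cos γ = 1 - sin(2γ) = LHS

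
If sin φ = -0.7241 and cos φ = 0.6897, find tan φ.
tan φ = sin φ / cos φ = -1.05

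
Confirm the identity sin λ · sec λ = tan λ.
LHS = sin λ · (1/cos λ) = sin λ/cos λ = tan λ = RHS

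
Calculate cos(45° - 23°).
cos(45° - 23°) = cos 45° cos 23° + sin 45° sin 23° = 0.9272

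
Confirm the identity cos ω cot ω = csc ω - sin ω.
RHS = 1/sin ω - sin ω = (1 - sin²ω)/sin ω = cos²ω/sin ω = cos ω · (cos ω/sin ω) = cos ω cot ω = LHS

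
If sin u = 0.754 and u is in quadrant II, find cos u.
cos u = -0.6569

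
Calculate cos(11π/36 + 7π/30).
cos(11π/36 + 7π/30) = cos 11π/36 cos 7π/30 - sin 11π/36 sin 7π/30 = -0.1219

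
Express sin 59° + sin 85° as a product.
sin 59° + sin 85° = 2 sin(72°) cos(-13°)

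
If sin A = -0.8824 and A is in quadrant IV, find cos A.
cos A = 0.4705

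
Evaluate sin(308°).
sin(308°) = -0.788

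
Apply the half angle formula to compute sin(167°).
sin(167°) = √((1 - cos 334°)/2) = 0.225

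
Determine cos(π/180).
cos(π/180) = 0.9998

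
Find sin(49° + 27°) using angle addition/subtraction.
sin(49° + 27°) = sin 49° cos 27° + cos 49° sin 27° = 0.9703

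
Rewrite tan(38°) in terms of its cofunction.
tan(38°) = cot(90° - 38°) = cot(52°)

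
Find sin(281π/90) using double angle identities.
sin(281π/90) = 2 sin 281π/180 cos 281π/180 = -0.3746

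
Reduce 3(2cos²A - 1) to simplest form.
3(2cos²A - 1) = 3(cos(2A)) (using Double angle)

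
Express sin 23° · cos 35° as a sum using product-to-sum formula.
sin 23° cos 35° = (1/2)[sin(23°+35°) + sin(23°-35°)]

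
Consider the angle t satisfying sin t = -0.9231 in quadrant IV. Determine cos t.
cos t = √(1 - sin²t) = 0.3846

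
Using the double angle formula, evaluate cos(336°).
cos(336°) = cos²168° - sin²168° = 0.9135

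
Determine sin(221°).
sin(221°) = -0.6561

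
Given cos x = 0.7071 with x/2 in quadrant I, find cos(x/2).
cos(x/2) = ±√((1 + cos x)/2); positive since x/2 ∈ QI, so cos(x/2) = 0.9239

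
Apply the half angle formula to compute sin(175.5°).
sin(175.5°) = √((1 - cos 351°)/2) = 0.07846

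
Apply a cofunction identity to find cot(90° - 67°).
cot(90° - 67°) = tan(67°) = 2.356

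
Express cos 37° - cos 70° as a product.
cos 37° - cos 70° = -2 sin(53.5°) sin(-16.5°)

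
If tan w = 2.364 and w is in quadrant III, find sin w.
sin w = -0.921 (using tan²w + 1 = sec²w)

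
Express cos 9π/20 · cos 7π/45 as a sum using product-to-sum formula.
cos 9π/20 cos 7π/45 = (1/2)[cos(9π/20-7π/45) + cos(9π/20+7π/45)]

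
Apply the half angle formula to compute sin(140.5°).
sin(140.5°) = √((1 - cos 281°)/2) = 0.6361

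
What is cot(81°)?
cot(81°) = 0.1584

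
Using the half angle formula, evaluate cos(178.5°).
cos(178.5°) = -√((1 + cos 357°)/2) = -0.9997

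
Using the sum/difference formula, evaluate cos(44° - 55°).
cos(44° - 55°) = cos 44° cos 55° + sin 44° sin 55° = 0.9816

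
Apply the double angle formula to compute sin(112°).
sin(112°) = 2 sin 56° cos 56° = 0.9272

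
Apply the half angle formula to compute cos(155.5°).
cos(155.5°) = -√((1 + cos 311°)/2) = -0.91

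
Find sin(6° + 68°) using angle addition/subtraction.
sin(6° + 68°) = sin 6° cos 68° + cos 6° sin 68° = 0.9613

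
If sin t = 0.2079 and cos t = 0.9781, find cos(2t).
cos(2t) = cos²t - sin²t = 0.9135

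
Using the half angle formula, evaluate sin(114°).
sin(114°) = √((1 - cos 228°)/2) = 0.9135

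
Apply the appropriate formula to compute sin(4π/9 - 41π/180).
sin(4π/9 - 41π/180) = sin 4π/9 cos 41π/180 - cos 4π/9 sin 41π/180 = 0.6293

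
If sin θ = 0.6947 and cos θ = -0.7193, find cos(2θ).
cos(2θ) = cos²θ - sin²θ = 0.03478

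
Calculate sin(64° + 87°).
sin(64° + 87°) = sin 64° cos 87° + cos 64° sin 87° = 0.4848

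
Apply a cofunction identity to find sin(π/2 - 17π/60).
sin(π/2 - 17π/60) = cos(17π/60) = 0.6293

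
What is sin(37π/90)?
sin(37π/90) = 0.9613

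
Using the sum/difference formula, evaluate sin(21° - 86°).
sin(21° - 86°) = sin 21° cos 86° - cos 21° sin 86° = -0.9063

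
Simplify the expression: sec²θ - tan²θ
sec²θ - tan²θ = 1 (using Pythagorean identity)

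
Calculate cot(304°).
cot(304°) = -0.6745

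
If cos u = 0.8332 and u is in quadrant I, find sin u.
sin u = 0.553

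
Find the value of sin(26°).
sin(26°) = 0.4384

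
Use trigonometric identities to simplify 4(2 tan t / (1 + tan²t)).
4(2 tan t / (1 + tan²t)) = 4(sin(2t)) (using Double angle)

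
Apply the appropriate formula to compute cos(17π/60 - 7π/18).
cos(17π/60 - 7π/18) = cos 17π/60 cos 7π/18 + sin 17π/60 sin 7π/18 = 0.9455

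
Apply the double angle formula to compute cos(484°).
cos(484°) = 2cos²242° - 1 = -0.5592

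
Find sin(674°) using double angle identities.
sin(674°) = 2 sin 337° cos 337° = -0.7193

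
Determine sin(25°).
sin(25°) = 0.4226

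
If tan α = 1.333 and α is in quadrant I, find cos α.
cos α = 0.6001 (using tan²α + 1 = sec²α)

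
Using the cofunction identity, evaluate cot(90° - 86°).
cot(90° - 86°) = tan(86°) = 14.3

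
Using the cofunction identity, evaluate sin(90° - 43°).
sin(90° - 43°) = cos(43°) = 0.7314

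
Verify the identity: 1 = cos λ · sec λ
RHS = cos λ · (1/cos λ) = 1 = LHS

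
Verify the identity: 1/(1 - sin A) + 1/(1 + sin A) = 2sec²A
LHS = [(1 + sin A) + (1 - sin A)] / [(1 - sin A)(1 + sin A)] = 2/(1 - sin²A) = 2/cos²A = 2sec²A = RHS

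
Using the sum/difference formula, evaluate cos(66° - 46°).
cos(66° - 46°) = cos 66° cos 46° + sin 66° sin 46° = 0.9397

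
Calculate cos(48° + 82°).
cos(48° + 82°) = cos 48° cos 82° - sin 48° sin 82° = -0.6428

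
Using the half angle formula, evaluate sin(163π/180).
sin(163π/180) = √((1 - cos 163π/90)/2) = 0.2924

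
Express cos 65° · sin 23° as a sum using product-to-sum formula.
cos 65° sin 23° = (1/2)[sin(65°+23°) - sin(65°-23°)]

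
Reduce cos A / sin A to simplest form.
cos A / sin A = cot A (using Quotient identity)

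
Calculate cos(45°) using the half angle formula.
cos(45°) = √((1 + cos 90°)/2) = √2/2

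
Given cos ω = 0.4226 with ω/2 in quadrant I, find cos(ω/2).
cos(ω/2) = ±√((1 + cos ω)/2); positive since ω/2 ∈ QI, so cos(ω/2) = 0.8434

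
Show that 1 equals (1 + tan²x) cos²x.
RHS = sec²x · cos²x = (1/cos²x) · cos²x = 1 = LHS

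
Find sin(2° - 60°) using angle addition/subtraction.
sin(2° - 60°) = sin 2° cos 60° - cos 2° sin 60° = -0.848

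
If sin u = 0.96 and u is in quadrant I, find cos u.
cos u = 0.28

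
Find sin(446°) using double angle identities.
sin(446°) = 2 sin 223° cos 223° = 0.9976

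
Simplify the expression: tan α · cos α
tan α · cos α = sin α (using Quotient identity)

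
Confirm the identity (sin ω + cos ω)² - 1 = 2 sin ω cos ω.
LHS = sin²ω + 2 sin ω cos ω + cos²ω - 1 = (sin²ω + cos²ω) + 2 sin ω cos ω - 1 = 1 + 2 sin ω cos ω - 1 = 2 sin ω cos ω = RHS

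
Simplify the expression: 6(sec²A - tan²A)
6(sec²A - tan²A) = 6 (using Pythagorean identity)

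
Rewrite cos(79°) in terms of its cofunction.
cos(79°) = sin(90° - 79°) = sin(11°)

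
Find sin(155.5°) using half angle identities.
sin(155.5°) = √((1 - cos 311°)/2) = 0.4147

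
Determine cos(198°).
cos(198°) = -0.9511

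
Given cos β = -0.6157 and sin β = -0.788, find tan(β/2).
tan(β/2) = sin β / (1 + cos β) = -2.05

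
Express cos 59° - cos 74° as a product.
cos 59° - cos 74° = -2 sin(66.5°) sin(-7.5°)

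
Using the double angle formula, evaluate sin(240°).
sin(240°) = 2 sin 120° cos 120° = -√3/2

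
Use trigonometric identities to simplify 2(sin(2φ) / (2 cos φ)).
2(sin(2φ) / (2 cos φ)) = 2(sin φ) (using Double angle)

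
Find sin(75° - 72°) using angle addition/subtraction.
sin(75° - 72°) = sin 75° cos 72° - cos 75° sin 72° = 0.05234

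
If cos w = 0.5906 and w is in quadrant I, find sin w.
sin w = 0.807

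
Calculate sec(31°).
sec(31°) = 1.167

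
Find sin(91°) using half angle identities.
sin(91°) = √((1 - cos 182°)/2) = 0.9998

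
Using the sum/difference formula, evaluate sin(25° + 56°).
sin(25° + 56°) = sin 25° cos 56° + cos 25° sin 56° = 0.9877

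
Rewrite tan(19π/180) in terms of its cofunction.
tan(19π/180) = cot(π/2 - 19π/180) = cot(71π/180)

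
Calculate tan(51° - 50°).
tan(51° - 50°) = (tan 51° - tan 50°)/(1 + tan 51° tan 50°) = 0.01746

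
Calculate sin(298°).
sin(298°) = -0.8829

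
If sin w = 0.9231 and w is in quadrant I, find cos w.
cos w = 0.3846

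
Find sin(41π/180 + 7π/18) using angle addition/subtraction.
sin(41π/180 + 7π/18) = sin 41π/180 cos 7π/18 + cos 41π/180 sin 7π/18 = 0.9336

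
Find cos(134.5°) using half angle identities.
cos(134.5°) = -√((1 + cos 269°)/2) = -0.7009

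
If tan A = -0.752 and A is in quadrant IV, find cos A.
cos A = 0.7992 (using tan²A + 1 = sec²A)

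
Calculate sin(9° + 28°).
sin(9° + 28°) = sin 9° cos 28° + cos 9° sin 28° = 0.6018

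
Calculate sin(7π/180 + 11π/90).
sin(7π/180 + 11π/90) = sin 7π/180 cos 11π/90 + cos 7π/180 sin 11π/90 = 0.4848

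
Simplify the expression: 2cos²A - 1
2cos²A - 1 = cos(2A) (using Double angle)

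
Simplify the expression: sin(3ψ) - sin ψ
sin(3ψ) - sin ψ = 2 cos(2ψ) sin ψ (using Sum-to-product)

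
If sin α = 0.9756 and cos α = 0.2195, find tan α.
tan α = sin α / cos α = 4.445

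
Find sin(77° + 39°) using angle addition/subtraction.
sin(77° + 39°) = sin 77° cos 39° + cos 77° sin 39° = 0.8988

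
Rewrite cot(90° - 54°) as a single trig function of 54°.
cot(90° - 54°) = tan(54°)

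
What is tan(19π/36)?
tan(19π/36) = -11.43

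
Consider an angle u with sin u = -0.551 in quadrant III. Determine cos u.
cos u = ±√(1 - sin²u) = -0.8345 (negative in QIII)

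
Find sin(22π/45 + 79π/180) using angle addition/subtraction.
sin(22π/45 + 79π/180) = sin 22π/45 cos 79π/180 + cos 22π/45 sin 79π/180 = 0.225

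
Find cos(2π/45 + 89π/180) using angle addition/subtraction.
cos(2π/45 + 89π/180) = cos 2π/45 cos 89π/180 - sin 2π/45 sin 89π/180 = -0.1219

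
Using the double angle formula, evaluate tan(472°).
tan(472°) = 2 tan 236° / (1 - tan²236°) = -2.475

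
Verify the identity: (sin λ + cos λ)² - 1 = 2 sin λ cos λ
LHS = sin²λ + 2 sin λ cos λ + cos²λ - 1 = (sin²λ + cos²λ) + 2 sin λ cos λ - 1 = 1 + 2 sin λ cos λ - 1 = 2 sin λ cos λ = RHS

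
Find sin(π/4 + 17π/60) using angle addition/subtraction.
sin(π/4 + 17π/60) = sin π/4 cos 17π/60 + cos π/4 sin 17π/60 = 0.9945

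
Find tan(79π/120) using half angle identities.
tan(79π/120) = sin 79π/60 / (1 + cos 79π/60) = -1.842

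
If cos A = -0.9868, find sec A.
sec A = 1/cos A = -1.013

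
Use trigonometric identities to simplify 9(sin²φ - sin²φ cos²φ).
9(sin²φ - sin²φ cos²φ) = 9(sin⁴φ) (using Factoring)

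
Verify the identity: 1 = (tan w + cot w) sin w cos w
RHS = (sin w/cos w + cos w/sin w) sin w cos w = ((sin²w + cos²w)/(sin w cos w)) · sin w cos w = sin²w + cos²w = 1 = LHS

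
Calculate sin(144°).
sin(144°) = 0.5878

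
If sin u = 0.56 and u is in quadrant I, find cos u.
cos u = 0.8285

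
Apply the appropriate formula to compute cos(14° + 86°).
cos(14° + 86°) = cos 14° cos 86° - sin 14° sin 86° = -0.1736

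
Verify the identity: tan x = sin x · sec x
RHS = sin x · (1/cos x) = sin x/cos x = tan x = LHS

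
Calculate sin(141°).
sin(141°) = 0.6293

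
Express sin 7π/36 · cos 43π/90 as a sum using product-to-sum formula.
sin 7π/36 cos 43π/90 = (1/2)[sin(7π/36+43π/90) + sin(7π/36-43π/90)]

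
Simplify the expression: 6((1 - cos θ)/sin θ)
6((1 - cos θ)/sin θ) = 6(tan(θ/2)) (using Half angle)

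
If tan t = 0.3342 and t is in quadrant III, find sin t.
sin t = -0.317 (using tan²t + 1 = sec²t)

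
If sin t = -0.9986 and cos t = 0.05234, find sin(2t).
sin(2t) = 2 sin t cos t = -0.1045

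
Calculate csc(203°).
csc(203°) = -2.559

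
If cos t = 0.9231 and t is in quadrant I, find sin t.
sin t = 0.3846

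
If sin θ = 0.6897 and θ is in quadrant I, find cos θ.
cos θ = 0.7241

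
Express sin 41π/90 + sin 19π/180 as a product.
sin 41π/90 + sin 19π/180 = 2 sin(101π/360) cos(7π/40)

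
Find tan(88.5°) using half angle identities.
tan(88.5°) = sin 177° / (1 + cos 177°) = 38.19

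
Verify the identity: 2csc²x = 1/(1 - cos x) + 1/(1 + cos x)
RHS = [(1 + cos x) + (1 - cos x)] / [(1 - cos x)(1 + cos x)] = 2/(1 - cos²x) = 2/sin²x = 2csc²x = LHS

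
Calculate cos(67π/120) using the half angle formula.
cos(67π/120) = -√((1 + cos 67π/60)/2) = -0.1822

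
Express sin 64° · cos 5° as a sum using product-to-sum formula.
sin 64° cos 5° = (1/2)[sin(64°+5°) + sin(64°-5°)]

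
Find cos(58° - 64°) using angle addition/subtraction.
cos(58° - 64°) = cos 58° cos 64° + sin 58° sin 64° = 0.9945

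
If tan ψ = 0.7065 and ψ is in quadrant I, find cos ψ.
cos ψ = 0.8167 (using tan²ψ + 1 = sec²ψ)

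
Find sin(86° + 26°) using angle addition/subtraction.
sin(86° + 26°) = sin 86° cos 26° + cos 86° sin 26° = 0.9272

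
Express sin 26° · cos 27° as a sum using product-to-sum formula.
sin 26° cos 27° = (1/2)[sin(26°+27°) + sin(26°-27°)]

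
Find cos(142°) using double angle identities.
cos(142°) = 2cos²71° - 1 = -0.788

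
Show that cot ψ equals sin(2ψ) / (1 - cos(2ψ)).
RHS = 2 sin ψ cos ψ / (2sin²ψ) = cos ψ/sin ψ = cot ψ = LHS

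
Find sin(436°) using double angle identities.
sin(436°) = 2 sin 218° cos 218° = 0.9703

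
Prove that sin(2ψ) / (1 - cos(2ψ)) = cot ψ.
LHS = 2 sin ψ cos ψ / (2sin²ψ) = cos ψ/sin ψ = cot ψ = RHS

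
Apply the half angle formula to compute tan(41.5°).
tan(41.5°) = sin 83° / (1 + cos 83°) = 0.8847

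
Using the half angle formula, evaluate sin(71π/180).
sin(71π/180) = √((1 - cos 71π/90)/2) = 0.9455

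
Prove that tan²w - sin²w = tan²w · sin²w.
LHS = sin²w/cos²w - sin²w = sin²w(1/cos²w - 1) = sin²w · (1 - cos²w)/cos²w = sin²w · sin²w/cos²w = sin²w · tan²w = RHS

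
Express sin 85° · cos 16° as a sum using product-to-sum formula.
sin 85° cos 16° = (1/2)[sin(85°+16°) + sin(85°-16°)]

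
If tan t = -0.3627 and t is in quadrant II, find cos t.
cos t = -0.9401 (using tan²t + 1 = sec²t)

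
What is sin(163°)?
sin(163°) = 0.2924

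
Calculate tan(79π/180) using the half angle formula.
tan(79π/180) = sin 79π/90 / (1 + cos 79π/90) = 5.145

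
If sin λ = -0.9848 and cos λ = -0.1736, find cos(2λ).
cos(2λ) = cos²λ - sin²λ = -0.9397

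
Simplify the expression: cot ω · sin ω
cot ω · sin ω = cos ω (using Quotient identity)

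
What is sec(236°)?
sec(236°) = -1.788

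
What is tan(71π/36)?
tan(71π/36) = -0.08749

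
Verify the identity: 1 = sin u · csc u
RHS = sin u · (1/sin u) = 1 = LHS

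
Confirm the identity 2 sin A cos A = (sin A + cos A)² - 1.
RHS = sin²A + 2 sin A cos A + cos²A - 1 = (sin²A + cos²A) + 2 sin A cos A - 1 = 1 + 2 sin A cos A - 1 = 2 sin A cos A = LHS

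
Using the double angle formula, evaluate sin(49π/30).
sin(49π/30) = 2 sin 49π/60 cos 49π/60 = -0.9135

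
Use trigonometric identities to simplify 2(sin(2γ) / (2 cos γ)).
2(sin(2γ) / (2 cos γ)) = 2(sin γ) (using Double angle)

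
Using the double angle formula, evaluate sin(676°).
sin(676°) = 2 sin 338° cos 338° = -0.6947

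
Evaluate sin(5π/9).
sin(5π/9) = 0.9848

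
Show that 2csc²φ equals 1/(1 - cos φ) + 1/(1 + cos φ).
RHS = [(1 + cos φ) + (1 - cos φ)] / [(1 - cos φ)(1 + cos φ)] = 2/(1 - cos²φ) = 2/sin²φ = 2csc²φ = LHS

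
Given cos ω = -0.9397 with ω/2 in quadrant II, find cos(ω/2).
cos(ω/2) = ±√((1 + cos ω)/2); negative since ω/2 ∈ QII, so cos(ω/2) = -0.1736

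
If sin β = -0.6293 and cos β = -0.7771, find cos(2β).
cos(2β) = cos²β - sin²β = 0.2079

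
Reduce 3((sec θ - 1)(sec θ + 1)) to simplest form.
3((sec θ - 1)(sec θ + 1)) = 3(tan²θ) (using Diff. of squares)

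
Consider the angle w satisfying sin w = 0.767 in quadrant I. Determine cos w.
cos w = √(1 - sin²w) = 0.6416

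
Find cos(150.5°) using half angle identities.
cos(150.5°) = -√((1 + cos 301°)/2) = -0.8704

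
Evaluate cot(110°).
cot(110°) = -0.364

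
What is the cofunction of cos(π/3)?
cos(π/3) = sin(π/2 - π/3) = sin(π/6)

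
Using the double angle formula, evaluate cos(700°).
cos(700°) = cos²350° - sin²350° = 0.9397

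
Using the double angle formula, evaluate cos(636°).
cos(636°) = cos²318° - sin²318° = 0.1045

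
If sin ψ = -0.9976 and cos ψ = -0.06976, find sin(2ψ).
sin(2ψ) = 2 sin ψ cos ψ = 0.1392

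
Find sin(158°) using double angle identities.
sin(158°) = 2 sin 79° cos 79° = 0.3746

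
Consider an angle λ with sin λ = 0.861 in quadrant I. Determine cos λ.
cos λ = √(1 - sin²λ) = 0.5086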